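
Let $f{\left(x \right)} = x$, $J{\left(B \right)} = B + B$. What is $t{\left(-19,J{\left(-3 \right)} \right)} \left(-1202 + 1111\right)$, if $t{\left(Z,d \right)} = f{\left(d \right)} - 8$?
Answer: $1274$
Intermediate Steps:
$J{\left(B \right)} = 2 B$
$t{\left(Z,d \right)} = -8 + d$ ($t{\left(Z,d \right)} = d - 8 = -8 + d$)
$t{\left(-19,J{\left(-3 \right)} \right)} \left(-1202 + 1111\right) = \left(-8 + 2 \left(-3\right)\right) \left(-1202 + 1111\right) = \left(-8 - 6\right) \left(-91\right) = \left(-14\right) \left(-91\right) = 1274$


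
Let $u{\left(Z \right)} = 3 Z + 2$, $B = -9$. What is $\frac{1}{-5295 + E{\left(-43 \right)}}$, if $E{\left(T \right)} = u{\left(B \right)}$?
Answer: $- \frac{1}{5320} \approx -0.00018797$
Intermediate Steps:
$u{\left(Z \right)} = 2 + 3 Z$
$E{\left(T \right)} = -25$ ($E{\left(T \right)} = 2 + 3 \left(-9\right) = 2 - 27 = -25$)
$\frac{1}{-5295 + E{\left(-43 \right)}} = \frac{1}{-5295 - 25} = \frac{1}{-5320} = - \frac{1}{5320}$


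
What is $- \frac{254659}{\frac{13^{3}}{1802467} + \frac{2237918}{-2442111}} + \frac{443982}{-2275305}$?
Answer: $\frac{850177903720507137820639}{3055285641077201965} \approx 2.7826 \cdot 10^{5}$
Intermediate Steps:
$- \frac{254659}{\frac{13^{3}}{1802467} + \frac{2237918}{-2442111}} + \frac{443982}{-2275305} = - \frac{254659}{2197 \cdot \frac{1}{1802467} + 2237918 \left(- \frac{1}{2442111}\right)} + 443982 \left(- \frac{1}{2275305}\right) = - \frac{254659}{\frac{2197}{1802467} - \frac{2237918}{2442111}} - \frac{147994}{758435} = - \frac{254659}{- \frac{4028408025839}{4401824487837}} - \frac{147994}{758435} = \left(-254659\right) \left(- \frac{4401824487837}{4028408025839}\right) - \frac{147994}{758435} = \frac{1120964222248082583}{4028408025839} - \frac{147994}{758435} = \frac{850177903720507137820639}{3055285641077201965}$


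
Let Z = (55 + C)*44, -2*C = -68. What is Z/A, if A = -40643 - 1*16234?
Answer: -3916/56877 ≈ -0.068850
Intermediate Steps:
C = 34 (C = -1/2*(-68) = 34)
A = -56877 (A = -40643 - 16234 = -56877)
Z = 3916 (Z = (55 + 34)*44 = 89*44 = 3916)
Z/A = 3916/(-56877) = 3916*(-1/56877) = -3916/56877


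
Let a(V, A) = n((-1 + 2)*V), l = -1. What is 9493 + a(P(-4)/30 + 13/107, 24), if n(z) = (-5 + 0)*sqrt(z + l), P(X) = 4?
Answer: 9493 - 2*I*sqrt(479895)/321 ≈ 9493.0 - 4.3162*I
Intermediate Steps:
n(z) = -5*sqrt(-1 + z) (n(z) = (-5 + 0)*sqrt(z - 1) = -5*sqrt(-1 + z))
a(V, A) = -5*sqrt(-1 + V) (a(V, A) = -5*sqrt(-1 + (-1 + 2)*V) = -5*sqrt(-1 + 1*V) = -5*sqrt(-1 + V))
9493 + a(P(-4)/30 + 13/107, 24) = 9493 - 5*sqrt(-1 + (4/30 + 13/107)) = 9493 - 5*sqrt(-1 + (4*(1/30) + 13*(1/107))) = 9493 - 5*sqrt(-1 + (2/15 + 13/107)) = 9493 - 5*sqrt(-1 + 409/1605) = 9493 - 2*I*sqrt(479895)/321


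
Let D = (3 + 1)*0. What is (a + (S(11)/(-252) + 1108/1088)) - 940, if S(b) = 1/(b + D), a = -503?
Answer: -271807835/188496 ≈ -1442.0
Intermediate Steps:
D = 0 (D = 4*0 = 0)
S(b) = 1/b (S(b) = 1/(b + 0) = 1/b)
(a + (S(11)/(-252) + 1108/1088)) - 940 = (-503 + (1/(11*(-252)) + 1108/1088)) - 940 = (-503 + ((1/11)*(-1/252) + 1108*(1/1088))) - 940 = (-503 + (-1/2772 + 277/272)) - 940 = (-503 + 191893/188496) - 940 = -94621595/188496 - 940 = -271807835/188496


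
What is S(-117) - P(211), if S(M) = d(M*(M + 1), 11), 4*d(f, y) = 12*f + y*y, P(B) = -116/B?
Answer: 34390299/844 ≈ 40747.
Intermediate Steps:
d(f, y) = 3*f + y²/4 (d(f, y) = (12*f + y*y)/4 = (12*f + y²)/4 = (y² + 12*f)/4 = 3*f + y²/4)
S(M) = 121/4 + 3*M*(1 + M) (S(M) = 3*(M*(M + 1)) + (¼)*11² = 3*(M*(1 + M)) + (¼)*121 = 3*M*(1 + M) + 121/4 = 121/4 + 3*M*(1 + M))
S(-117) - P(211) = (121/4 + 3*(-117)*(1 - 117)) - (-116)/211 = (121/4 + 3*(-117)*(-116)) - (-116)/211 = (121/4 + 40716) - 1*(-116/211) = 162985/4 + 116/211 = 34390299/844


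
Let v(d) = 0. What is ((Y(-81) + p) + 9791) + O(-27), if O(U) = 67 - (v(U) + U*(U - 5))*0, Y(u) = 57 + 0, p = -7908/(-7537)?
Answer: 74737263/7537 ≈ 9916.0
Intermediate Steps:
p = 7908/7537 (p = -7908*(-1/7537) = 7908/7537 ≈ 1.0492)
Y(u) = 57
O(U) = 67 (O(U) = 67 - (0 + U*(U - 5))*0 = 67 - (0 + U*(-5 + U))*0 = 67 - U*(-5 + U)*0 = 67 - 1*0 = 67 + 0 = 67)
((Y(-81) + p) + 9791) + O(-27) = ((57 + 7908/7537) + 9791) + 67 = (437517/7537 + 9791) + 67 = 74232284/7537 + 67 = 74737263/7537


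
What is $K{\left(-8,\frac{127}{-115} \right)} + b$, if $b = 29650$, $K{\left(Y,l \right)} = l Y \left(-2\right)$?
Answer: $\frac{3407718}{115} \approx 29632.0$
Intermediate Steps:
$K{\left(Y,l \right)} = - 2 Y l$ ($K{\left(Y,l \right)} = Y l \left(-2\right) = - 2 Y l$)
$K{\left(-8,\frac{127}{-115} \right)} + b = \left(-2\right) \left(-8\right) \frac{127}{-115} + 29650 = \left(-2\right) \left(-8\right) 127 \left(- \frac{1}{115}\right) + 29650 = \left(-2\right) \left(-8\right) \left(- \frac{127}{115}\right) + 29650 = - \frac{2032}{115} + 29650 = \frac{3407718}{115}$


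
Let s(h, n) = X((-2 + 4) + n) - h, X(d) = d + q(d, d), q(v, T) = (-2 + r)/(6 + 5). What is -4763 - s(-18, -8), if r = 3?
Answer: -52526/11 ≈ -4775.1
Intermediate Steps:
q(v, T) = 1/11 (q(v, T) = (-2 + 3)/(6 + 5) = 1/11)
X(d) = 1/11 + d (X(d) = d + 1/11 = 1/11 + d)
s(h, n) = 23/11 + n - h (s(h, n) = (1/11 + ((-2 + 4) + n)) - h = (1/11 + (2 + n)) - h = (23/11 + n) - h = 23/11 + n - h)
-4763 - s(-18, -8) = -4763 - (23/11 - 8 - 1*(-18)) = -4763 - (23/11 - 8 + 18) = -4763 - 1*133/11 = -4763 - 133/11 = -52526/11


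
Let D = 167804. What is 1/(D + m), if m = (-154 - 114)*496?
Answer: 1/34876 ≈ 2.8673e-5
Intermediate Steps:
m = -132928 (m = -268*496 = -132928)
1/(D + m) = 1/(167804 - 132928) = 1/34876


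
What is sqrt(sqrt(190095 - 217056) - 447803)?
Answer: sqrt(-447803 + I*sqrt(26961)) ≈ 0.12 + 669.18*I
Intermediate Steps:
sqrt(sqrt(190095 - 217056) - 447803) = sqrt(sqrt(-26961) - 447803) = sqrt(I*sqrt(26961) - 447803) = sqrt(-447803 + I*sqrt(26961))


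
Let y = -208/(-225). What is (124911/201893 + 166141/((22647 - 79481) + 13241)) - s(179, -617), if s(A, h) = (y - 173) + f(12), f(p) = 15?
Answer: 101575769784836/660084116175 ≈ 153.88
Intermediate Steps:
y = 208/225 (y = -208*(-1/225) = 208/225 ≈ 0.92444)
s(A, h) = -35342/225 (s(A, h) = (208/225 - 173) + 15 = -38717/225 + 15 = -35342/225)
(124911/201893 + 166141/((22647 - 79481) + 13241)) - s(179, -617) = (124911/201893 + 166141/((22647 - 79481) + 13241)) - 1*(-35342/225) = (124911*(1/201893) + 166141/(-56834 + 13241)) + 35342/225 = (124911/201893 + 166141/(-43593)) + 35342/225 = (124911/201893 + 166141*(-1/43593)) + 35342/225 = (124911/201893 - 166141/43593) + 35342/225 = -28097459690/8801121549 + 35342/225 = 101575769784836/660084116175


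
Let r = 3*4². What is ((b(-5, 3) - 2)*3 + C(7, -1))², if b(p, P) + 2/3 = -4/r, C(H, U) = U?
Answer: 1369/16 ≈ 85.563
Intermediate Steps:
r = 48 (r = 3*16 = 48)
b(p, P) = -¾ (b(p, P) = -⅔ - 4/48 = -⅔ - 4*1/48 = -⅔ - 1/12 = -¾)
((b(-5, 3) - 2)*3 + C(7, -1))² = ((-¾ - 2)*3 - 1)² = (-11/4*3 - 1)² = (-33/4 - 1)² = (-37/4)² = 1369/16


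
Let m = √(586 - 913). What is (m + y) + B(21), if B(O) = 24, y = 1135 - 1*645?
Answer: 514 + I*√327 ≈ 514.0 + 18.083*I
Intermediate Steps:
y = 490 (y = 1135 - 645 = 490)
m = I*√327 (m = √(-327) = I*√327 ≈ 18.083*I)
(m + y) + B(21) = (I*√327 + 490) + 24 = (490 + I*√327) + 24 = 514 + I*√327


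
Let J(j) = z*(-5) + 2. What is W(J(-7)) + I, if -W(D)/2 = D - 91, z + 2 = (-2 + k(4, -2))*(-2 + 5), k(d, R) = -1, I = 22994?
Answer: 23062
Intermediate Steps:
z = -11 (z = -2 + (-2 - 1)*(-2 + 5) = -2 - 3*3 = -2 - 9 = -11)
J(j) = 57 (J(j) = -11*(-5) + 2 = 55 + 2 = 57)
W(D) = 182 - 2*D (W(D) = -2*(D - 91) = -2*(-91 + D) = 182 - 2*D)
W(J(-7)) + I = (182 - 2*57) + 22994 = (182 - 114) + 22994 = 68 + 22994 = 23062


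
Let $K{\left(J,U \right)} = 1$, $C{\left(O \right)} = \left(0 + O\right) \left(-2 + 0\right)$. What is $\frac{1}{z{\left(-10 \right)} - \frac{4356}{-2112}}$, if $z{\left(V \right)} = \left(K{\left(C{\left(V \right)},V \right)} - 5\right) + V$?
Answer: $- \frac{16}{191} \approx -0.08377$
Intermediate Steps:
$C{\left(O \right)} = - 2 O$ ($C{\left(O \right)} = O \left(-2\right) = - 2 O$)
$z{\left(V \right)} = -4 + V$ ($z{\left(V \right)} = \left(1 - 5\right) + V = -4 + V$)
$\frac{1}{z{\left(-10 \right)} - \frac{4356}{-2112}} = \frac{1}{\left(-4 - 10\right) - \frac{4356}{-2112}} = \frac{1}{-14 - - \frac{33}{16}} = \frac{1}{-14 + \frac{33}{16}} = \frac{1}{- \frac{191}{16}} = - \frac{16}{191}$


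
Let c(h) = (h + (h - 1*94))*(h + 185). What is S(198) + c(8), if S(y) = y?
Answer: -14856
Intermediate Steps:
c(h) = (-94 + 2*h)*(185 + h) (c(h) = (h + (h - 94))*(185 + h) = (h + (-94 + h))*(185 + h) = (-94 + 2*h)*(185 + h))
S(198) + c(8) = 198 + (-17390 + 2*8**2 + 276*8) = 198 + (-17390 + 2*64 + 2208) = 198 + (-17390 + 128 + 2208) = 198 - 15054 = -14856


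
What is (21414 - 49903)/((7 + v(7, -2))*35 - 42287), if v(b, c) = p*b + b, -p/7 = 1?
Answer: 28489/43512 ≈ 0.65474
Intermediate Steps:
p = -7 (p = -7*1 = -7)
v(b, c) = -6*b (v(b, c) = -7*b + b = -6*b)
(21414 - 49903)/((7 + v(7, -2))*35 - 42287) = (21414 - 49903)/((7 - 6*7)*35 - 42287) = -28489/((7 - 42)*35 - 42287) = -28489/(-35*35 - 42287) = -28489/(-1225 - 42287) = -28489/(-43512) = -28489*(-1/43512) = 28489/43512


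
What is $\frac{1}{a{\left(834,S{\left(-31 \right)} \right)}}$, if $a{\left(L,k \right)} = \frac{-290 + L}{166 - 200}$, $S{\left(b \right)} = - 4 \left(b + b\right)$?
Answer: $- \frac{1}{16} \approx -0.0625$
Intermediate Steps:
$S{\left(b \right)} = - 8 b$ ($S{\left(b \right)} = - 4 \cdot 2 b = - 8 b$)
$a{\left(L,k \right)} = \frac{145}{17} - \frac{L}{34}$ ($a{\left(L,k \right)} = \frac{-290 + L}{-34} = \left(-290 + L\right) \left(- \frac{1}{34}\right) = \frac{145}{17} - \frac{L}{34}$)
$\frac{1}{a{\left(834,S{\left(-31 \right)} \right)}} = \frac{1}{\frac{145}{17} - \frac{417}{17}} = \frac{1}{-16} = - \frac{1}{16}$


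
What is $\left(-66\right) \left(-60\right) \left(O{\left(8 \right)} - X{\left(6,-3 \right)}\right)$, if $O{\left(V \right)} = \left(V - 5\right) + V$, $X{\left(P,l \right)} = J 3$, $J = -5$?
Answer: $102960$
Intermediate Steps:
$X{\left(P,l \right)} = -15$ ($X{\left(P,l \right)} = \left(-5\right) 3 = -15$)
$O{\left(V \right)} = -5 + 2 V$ ($O{\left(V \right)} = \left(-5 + V\right) + V = -5 + 2 V$)
$\left(-66\right) \left(-60\right) \left(O{\left(8 \right)} - X{\left(6,-3 \right)}\right) = \left(-66\right) \left(-60\right) \left(\left(-5 + 2 \cdot 8\right) - -15\right) = 3960 \left(\left(-5 + 16\right) + 15\right) = 3960 \left(11 + 15\right) = 3960 \cdot 26 = 102960$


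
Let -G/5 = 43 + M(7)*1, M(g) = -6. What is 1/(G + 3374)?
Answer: 1/3189 ≈ 0.00031358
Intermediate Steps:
G = -185 (G = -5*(43 - 6*1) = -5*(43 - 6) = -5*37 = -185)
1/(G + 3374) = 1/(-185 + 3374) = 1/3189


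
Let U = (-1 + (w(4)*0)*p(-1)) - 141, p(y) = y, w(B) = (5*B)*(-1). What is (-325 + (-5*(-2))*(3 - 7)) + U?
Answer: -507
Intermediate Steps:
w(B) = -5*B
U = -142 (U = (-1 + (-5*4*0)*(-1)) - 141 = (-1 - 20*0*(-1)) - 141 = (-1 + 0*(-1)) - 141 = (-1 + 0) - 141 = -1 - 141 = -142)
(-325 + (-5*(-2))*(3 - 7)) + U = (-325 + (-5*(-2))*(3 - 7)) - 142 = (-325 + 10*(-4)) - 142 = (-325 - 40) - 142 = -365 - 142 = -507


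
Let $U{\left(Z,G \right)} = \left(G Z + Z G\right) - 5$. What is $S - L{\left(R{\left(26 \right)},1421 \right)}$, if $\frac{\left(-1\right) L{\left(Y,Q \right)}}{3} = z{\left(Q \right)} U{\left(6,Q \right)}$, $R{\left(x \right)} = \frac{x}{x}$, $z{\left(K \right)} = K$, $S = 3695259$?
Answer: $76366620$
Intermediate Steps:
$U{\left(Z,G \right)} = -5 + 2 G Z$ ($U{\left(Z,G \right)} = \left(G Z + G Z\right) - 5 = 2 G Z - 5 = -5 + 2 G Z$)
$R{\left(x \right)} = 1$
$L{\left(Y,Q \right)} = - 3 Q \left(-5 + 12 Q\right)$ ($L{\left(Y,Q \right)} = - 3 Q \left(-5 + 2 Q 6\right) = - 3 Q \left(-5 + 12 Q\right)$)
$S - L{\left(R{\left(26 \right)},1421 \right)} = 3695259 - 3 \cdot 1421 \left(5 - 17052\right) = 3695259 - 3 \cdot 1421 \left(-17047\right) = 3695259 - -72671361 = 3695259 + 72671361 = 76366620$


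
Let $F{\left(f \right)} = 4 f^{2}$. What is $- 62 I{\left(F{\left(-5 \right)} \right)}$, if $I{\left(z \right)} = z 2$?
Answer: $-12400$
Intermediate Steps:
$I{\left(z \right)} = 2 z$
$- 62 I{\left(F{\left(-5 \right)} \right)} = - 62 \cdot 2 \cdot 4 \left(-5\right)^{2} = - 62 \cdot 2 \cdot 4 \cdot 25 = - 62 \cdot 2 \cdot 100 = \left(-62\right) 200 = -12400$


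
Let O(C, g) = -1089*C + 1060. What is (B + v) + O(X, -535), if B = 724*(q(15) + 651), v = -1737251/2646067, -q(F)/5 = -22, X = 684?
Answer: -510301050335/2646067 ≈ -1.9285e+5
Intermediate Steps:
q(F) = 110 (q(F) = -5*(-22) = 110)
O(C, g) = 1060 - 1089*C
v = -1737251/2646067 (v = -1737251*1/2646067 = -1737251/2646067 ≈ -0.65654)
B = 550964 (B = 724*(110 + 651) = 724*761 = 550964)
(B + v) + O(X, -535) = (550964 - 1737251/2646067) + (1060 - 1089*684) = 1457885921337/2646067 + (1060 - 744876) = 1457885921337/2646067 - 743816 = -510301050335/2646067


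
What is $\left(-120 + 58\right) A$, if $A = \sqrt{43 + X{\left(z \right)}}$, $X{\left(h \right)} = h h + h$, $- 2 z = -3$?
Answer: $- 31 \sqrt{187} \approx -423.92$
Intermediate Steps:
$z = \frac{3}{2}$ ($z = \left(- \frac{1}{2}\right) \left(-3\right) = \frac{3}{2} \approx 1.5$)
$X{\left(h \right)} = h + h^{2}$ ($X{\left(h \right)} = h^{2} + h = h + h^{2}$)
$A = \frac{\sqrt{187}}{2}$ ($A = \sqrt{43 + \frac{3 \left(1 + \frac{3}{2}\right)}{2}} = \sqrt{43 + \frac{3}{2} \cdot \frac{5}{2}} = \sqrt{43 + \frac{15}{4}} = \sqrt{\frac{187}{4}} = \frac{\sqrt{187}}{2} \approx 6.8374$)
$\left(-120 + 58\right) A = \left(-120 + 58\right) \frac{\sqrt{187}}{2} = - 62 \frac{\sqrt{187}}{2} = - 31 \sqrt{187}$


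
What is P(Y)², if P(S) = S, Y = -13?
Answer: 169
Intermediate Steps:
P(Y)² = (-13)² = 169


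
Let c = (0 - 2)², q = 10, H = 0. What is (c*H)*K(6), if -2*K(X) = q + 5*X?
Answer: 0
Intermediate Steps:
c = 4 (c = (-2)² = 4)
K(X) = -5 - 5*X/2 (K(X) = -(10 + 5*X)/2 = -5 - 5*X/2)
(c*H)*K(6) = (4*0)*(-5 - 5/2*6) = 0*(-5 - 15) = 0*(-20) = 0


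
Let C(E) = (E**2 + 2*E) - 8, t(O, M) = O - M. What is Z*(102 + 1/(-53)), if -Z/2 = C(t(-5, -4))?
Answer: 97290/53 ≈ 1835.7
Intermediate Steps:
C(E) = -8 + E**2 + 2*E
Z = 18 (Z = -2*(-8 + (-5 - 1*(-4))**2 + 2*(-5 - 1*(-4))) = -2*(-8 + (-5 + 4)**2 + 2*(-5 + 4)) = -2*(-8 + (-1)**2 + 2*(-1)) = -2*(-8 + 1 - 2) = -2*(-9) = 18)
Z*(102 + 1/(-53)) = 18*(102 + 1/(-53)) = 18*(102 - 1/53) = 18*(5405/53) = 97290/53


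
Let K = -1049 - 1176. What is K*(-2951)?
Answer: 6565975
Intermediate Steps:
K = -2225
K*(-2951) = -2225*(-2951) = 6565975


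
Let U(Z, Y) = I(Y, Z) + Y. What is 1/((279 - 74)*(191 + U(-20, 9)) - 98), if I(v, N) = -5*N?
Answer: 1/61402 ≈ 1.6286e-5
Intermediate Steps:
U(Z, Y) = Y - 5*Z (U(Z, Y) = -5*Z + Y = Y - 5*Z)
1/((279 - 74)*(191 + U(-20, 9)) - 98) = 1/((279 - 74)*(191 + (9 - 5*(-20))) - 98) = 1/(205*(191 + (9 + 100)) - 98) = 1/(205*(191 + 109) - 98) = 1/(205*300 - 98) = 1/(61500 - 98) = 1/61402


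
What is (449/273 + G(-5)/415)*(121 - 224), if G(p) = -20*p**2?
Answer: -1026601/22659 ≈ -45.307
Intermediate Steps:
(449/273 + G(-5)/415)*(121 - 224) = (449/273 - 20*(-5)**2/415)*(121 - 224) = (449*(1/273) - 20*25*(1/415))*(-103) = (449/273 - 500*1/415)*(-103) = (449/273 - 100/83)*(-103) = (9967/22659)*(-103) = -1026601/22659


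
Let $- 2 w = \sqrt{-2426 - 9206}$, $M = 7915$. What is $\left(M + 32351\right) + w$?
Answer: $40266 - 2 i \sqrt{727} \approx 40266.0 - 53.926 i$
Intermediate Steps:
$w = - 2 i \sqrt{727}$ ($w = - \frac{\sqrt{-2426 - 9206}}{2} = - \frac{\sqrt{-11632}}{2} = - \frac{4 i \sqrt{727}}{2} = - 2 i \sqrt{727} \approx - 53.926 i$)
$\left(M + 32351\right) + w = \left(7915 + 32351\right) - 2 i \sqrt{727} = 40266 - 2 i \sqrt{727}$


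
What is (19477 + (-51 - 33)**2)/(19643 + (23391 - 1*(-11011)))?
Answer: 26533/54045 ≈ 0.49094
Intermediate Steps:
(19477 + (-51 - 33)**2)/(19643 + (23391 - 1*(-11011))) = (19477 + (-84)**2)/(19643 + (23391 + 11011)) = (19477 + 7056)/(19643 + 34402) = 26533/54045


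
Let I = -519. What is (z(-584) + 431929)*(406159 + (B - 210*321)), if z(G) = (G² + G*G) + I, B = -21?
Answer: 377181080016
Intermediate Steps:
z(G) = -519 + 2*G² (z(G) = (G² + G*G) - 519 = (G² + G²) - 519 = 2*G² - 519 = -519 + 2*G²)
(z(-584) + 431929)*(406159 + (B - 210*321)) = ((-519 + 2*(-584)²) + 431929)*(406159 + (-21 - 210*321)) = ((-519 + 2*341056) + 431929)*(406159 + (-21 - 67410)) = ((-519 + 682112) + 431929)*(406159 - 67431) = (681593 + 431929)*338728 = 1113522*338728 = 377181080016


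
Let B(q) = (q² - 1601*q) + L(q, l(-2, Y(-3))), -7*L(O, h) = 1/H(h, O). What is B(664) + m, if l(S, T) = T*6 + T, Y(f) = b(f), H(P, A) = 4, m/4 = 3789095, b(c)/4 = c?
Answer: 406957935/28 ≈ 1.4534e+7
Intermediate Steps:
b(c) = 4*c
m = 15156380 (m = 4*3789095 = 15156380)
Y(f) = 4*f
l(S, T) = 7*T (l(S, T) = 6*T + T = 7*T)
L(O, h) = -1/28 (L(O, h) = -⅐/4 = -⅐*¼ = -1/28)
B(q) = -1/28 + q² - 1601*q (B(q) = (q² - 1601*q) - 1/28 = -1/28 + q² - 1601*q)
B(664) + m = (-1/28 + 664² - 1601*664) + 15156380 = (-1/28 + 440896 - 1063064) + 15156380 = -17420705/28 + 15156380 = 406957935/28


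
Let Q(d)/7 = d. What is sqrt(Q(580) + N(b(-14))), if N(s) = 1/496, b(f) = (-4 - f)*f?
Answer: sqrt(62426591)/124 ≈ 63.718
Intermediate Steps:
Q(d) = 7*d
b(f) = f*(-4 - f)
N(s) = 1/496
sqrt(Q(580) + N(b(-14))) = sqrt(7*580 + 1/496) = sqrt(4060 + 1/496) = sqrt(2013761/496) = sqrt(62426591)/124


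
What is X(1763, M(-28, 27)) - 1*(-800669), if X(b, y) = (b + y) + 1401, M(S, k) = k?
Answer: 803860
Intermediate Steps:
X(b, y) = 1401 + b + y
X(1763, M(-28, 27)) - 1*(-800669) = (1401 + 1763 + 27) - 1*(-800669) = 3191 + 800669 = 803860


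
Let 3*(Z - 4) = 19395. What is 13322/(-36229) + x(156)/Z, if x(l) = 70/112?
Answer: -689258999/1874923208 ≈ -0.36762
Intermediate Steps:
x(l) = 5/8 (x(l) = 70*(1/112) = 5/8)
Z = 6469 (Z = 4 + (⅓)*19395 = 4 + 6465 = 6469)
13322/(-36229) + x(156)/Z = 13322/(-36229) + (5/8)/6469 = 13322*(-1/36229) + (5/8)*(1/6469) = -13322/36229 + 5/51752 = -689258999/1874923208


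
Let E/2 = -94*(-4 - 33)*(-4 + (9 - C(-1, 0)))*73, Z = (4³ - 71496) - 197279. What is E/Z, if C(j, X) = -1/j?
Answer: -2031152/268711 ≈ -7.5589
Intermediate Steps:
Z = -268711 (Z = (64 - 71496) - 197279 = -71432 - 197279 = -268711)
E = 2031152 (E = 2*(-94*(-4 - 33)*(-4 + (9 - (-1)/(-1)))*73) = 2*(-(-3478)*(-4 + (9 - (-1)*(-1)))*73) = 2*(-(-3478)*(-4 + (9 - 1*1))*73) = 2*(-(-3478)*(-4 + (9 - 1))*73) = 2*(-(-3478)*(-4 + 8)*73) = 2*(-(-3478)*4*73) = 2*(-94*(-148)*73) = 2*(13912*73) = 2*1015576 = 2031152)
E/Z = 2031152/(-268711) = 2031152*(-1/268711) = -2031152/268711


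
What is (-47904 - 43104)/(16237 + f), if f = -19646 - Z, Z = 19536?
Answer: 91008/22945 ≈ 3.9664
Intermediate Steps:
f = -39182 (f = -19646 - 1*19536 = -19646 - 19536 = -39182)
(-47904 - 43104)/(16237 + f) = (-47904 - 43104)/(16237 - 39182) = -91008/(-22945) = -91008*(-1/22945) = 91008/22945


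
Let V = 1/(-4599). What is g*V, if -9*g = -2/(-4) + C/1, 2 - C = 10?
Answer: -5/27594 ≈ -0.00018120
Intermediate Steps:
C = -8 (C = 2 - 1*10 = 2 - 10 = -8)
g = ⅚ (g = -(-2/(-4) - 8/1)/9 = -(-2*(-¼) - 8*1)/9 = -(½ - 8)/9 = -⅑*(-15/2) = ⅚ ≈ 0.83333)
V = -1/4599 ≈ -0.00021744
g*V = (⅚)*(-1/4599) = -5/27594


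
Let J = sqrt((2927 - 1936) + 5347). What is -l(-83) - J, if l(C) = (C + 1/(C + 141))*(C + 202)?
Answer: 572747/58 - sqrt(6338) ≈ 9795.3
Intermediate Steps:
J = sqrt(6338) (J = sqrt(991 + 5347) = sqrt(6338) ≈ 79.612)
l(C) = (202 + C)*(C + 1/(141 + C)) (l(C) = (C + 1/(141 + C))*(202 + C) = (202 + C)*(C + 1/(141 + C)))
-l(-83) - J = -(202 + (-83)**3 + 343*(-83)**2 + 28483*(-83))/(141 - 83) - sqrt(6338) = -(202 - 571787 + 343*6889 - 2364089)/58 - sqrt(6338) = -(202 - 571787 + 2362927 - 2364089)/58 - sqrt(6338) = -(-572747)/58 - sqrt(6338) = -1*(-572747/58) - sqrt(6338) = 572747/58 - sqrt(6338)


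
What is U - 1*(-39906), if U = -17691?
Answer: 22215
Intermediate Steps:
U - 1*(-39906) = -17691 - 1*(-39906) = -17691 + 39906 = 22215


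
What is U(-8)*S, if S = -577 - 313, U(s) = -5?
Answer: 4450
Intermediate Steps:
S = -890
U(-8)*S = -5*(-890) = 4450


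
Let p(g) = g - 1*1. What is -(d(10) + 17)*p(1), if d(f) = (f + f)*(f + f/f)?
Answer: 0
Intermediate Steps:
p(g) = -1 + g (p(g) = g - 1 = -1 + g)
d(f) = 2*f*(1 + f) (d(f) = (2*f)*(f + 1) = (2*f)*(1 + f) = 2*f*(1 + f))
-(d(10) + 17)*p(1) = -(2*10*(1 + 10) + 17)*(-1 + 1) = -(2*10*11 + 17)*0 = -(220 + 17)*0 = -237*0 = -1*0 = 0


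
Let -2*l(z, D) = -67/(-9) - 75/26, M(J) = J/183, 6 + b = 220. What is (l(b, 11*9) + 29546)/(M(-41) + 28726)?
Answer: 843414121/820063452 ≈ 1.0285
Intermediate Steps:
b = 214 (b = -6 + 220 = 214)
M(J) = J/183 (M(J) = J*(1/183) = J/183)
l(z, D) = -1067/468 (l(z, D) = -(-67/(-9) - 75/26)/2 = -(-67*(-⅑) - 75*1/26)/2 = -(67/9 - 75/26)/2 = -½*1067/234 = -1067/468)
(l(b, 11*9) + 29546)/(M(-41) + 28726) = (-1067/468 + 29546)/((1/183)*(-41) + 28726) = 13826461/(468*(-41/183 + 28726)) = 13826461/(468*(5256817/183)) = (13826461/468)*(183/5256817) = 843414121/820063452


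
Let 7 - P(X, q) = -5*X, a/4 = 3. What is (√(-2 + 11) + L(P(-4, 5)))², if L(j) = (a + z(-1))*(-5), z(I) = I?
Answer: 2704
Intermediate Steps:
a = 12 (a = 4*3 = 12)
P(X, q) = 7 + 5*X (P(X, q) = 7 - (-5)*X = 7 + 5*X)
L(j) = -55 (L(j) = (12 - 1)*(-5) = 11*(-5) = -55)
(√(-2 + 11) + L(P(-4, 5)))² = (√(-2 + 11) - 55)² = (√9 - 55)² = (3 - 55)² = (-52)² = 2704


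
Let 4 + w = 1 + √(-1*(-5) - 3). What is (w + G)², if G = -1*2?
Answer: (5 - √2)² ≈ 12.858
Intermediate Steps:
w = -3 + √2 (w = -4 + (1 + √(-1*(-5) - 3)) = -4 + (1 + √(5 - 3)) = -4 + (1 + √2) = -3 + √2 ≈ -1.5858)
G = -2
(w + G)² = ((-3 + √2) - 2)² = (-5 + √2)²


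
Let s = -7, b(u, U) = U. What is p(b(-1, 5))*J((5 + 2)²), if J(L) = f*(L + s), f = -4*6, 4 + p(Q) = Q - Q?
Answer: 4032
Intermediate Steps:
p(Q) = -4 (p(Q) = -4 + (Q - Q) = -4 + 0 = -4)
f = -24
J(L) = 168 - 24*L (J(L) = -24*(L - 7) = -24*(-7 + L) = 168 - 24*L)
p(b(-1, 5))*J((5 + 2)²) = -4*(168 - 24*(5 + 2)²) = -4*(168 - 24*7²) = -4*(168 - 24*49) = -4*(168 - 1176) = -4*(-1008) = 4032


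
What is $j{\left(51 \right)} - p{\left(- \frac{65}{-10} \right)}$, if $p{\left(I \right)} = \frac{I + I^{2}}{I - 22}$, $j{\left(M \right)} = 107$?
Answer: $\frac{6829}{62} \approx 110.15$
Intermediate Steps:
$p{\left(I \right)} = \frac{I + I^{2}}{-22 + I}$
$j{\left(51 \right)} - p{\left(- \frac{65}{-10} \right)} = 107 - \frac{- \frac{65}{-10} \left(1 - \frac{65}{-10}\right)}{-22 - \frac{65}{-10}} = 107 - \frac{\left(-65\right) \left(- \frac{1}{10}\right) \left(1 - - \frac{13}{2}\right)}{-22 - - \frac{13}{2}} = 107 - \frac{13 \left(1 + \frac{13}{2}\right)}{2 \left(-22 + \frac{13}{2}\right)} = 107 - \frac{13}{2} \frac{1}{- \frac{31}{2}} \cdot \frac{15}{2} = 107 - \frac{13}{2} \left(- \frac{2}{31}\right) \frac{15}{2} = 107 - - \frac{195}{62} = 107 + \frac{195}{62} = \frac{6829}{62}$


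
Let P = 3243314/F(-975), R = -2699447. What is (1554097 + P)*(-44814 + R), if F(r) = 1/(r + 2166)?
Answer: -10604760491843531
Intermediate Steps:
F(r) = 1/(2166 + r)
P = 3862786974 (P = 3243314/(1/(2166 - 975)) = 3243314/(1/1191) = 3243314*1191 = 3862786974)
(1554097 + P)*(-44814 + R) = (1554097 + 3862786974)*(-44814 - 2699447) = 3864341071*(-2744261) = -10604760491843531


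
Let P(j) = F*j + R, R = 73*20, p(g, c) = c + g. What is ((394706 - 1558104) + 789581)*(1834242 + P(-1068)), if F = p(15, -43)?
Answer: -697395238102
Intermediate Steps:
R = 1460
F = -28 (F = -43 + 15 = -28)
P(j) = 1460 - 28*j (P(j) = -28*j + 1460 = 1460 - 28*j)
((394706 - 1558104) + 789581)*(1834242 + P(-1068)) = ((394706 - 1558104) + 789581)*(1834242 + (1460 - 28*(-1068))) = (-1163398 + 789581)*(1834242 + (1460 + 29904)) = -373817*(1834242 + 31364) = -373817*1865606 = -697395238102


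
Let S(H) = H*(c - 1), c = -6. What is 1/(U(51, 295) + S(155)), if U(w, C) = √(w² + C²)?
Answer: -1085/1087599 - √89626/1087599 ≈ -0.0012729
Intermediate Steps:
U(w, C) = √(C² + w²)
S(H) = -7*H (S(H) = H*(-6 - 1) = H*(-7) = -7*H)
1/(U(51, 295) + S(155)) = 1/(√(295² + 51²) - 7*155) = 1/(√(87025 + 2601) - 1085) = 1/(√89626 - 1085) = 1/(-1085 + √89626)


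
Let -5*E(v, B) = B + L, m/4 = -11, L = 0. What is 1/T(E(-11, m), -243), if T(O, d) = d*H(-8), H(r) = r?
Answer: 1/1944 ≈ 0.00051440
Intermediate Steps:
m = -44 (m = 4*(-11) = -44)
E(v, B) = -B/5 (E(v, B) = -(B + 0)/5 = -B/5)
T(O, d) = -8*d (T(O, d) = d*(-8) = -8*d)
1/T(E(-11, m), -243) = 1/(-8*(-243)) = 1/1944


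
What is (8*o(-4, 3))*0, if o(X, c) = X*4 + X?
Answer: 0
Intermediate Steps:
o(X, c) = 5*X (o(X, c) = 4*X + X = 5*X)
(8*o(-4, 3))*0 = (8*(5*(-4)))*0 = (8*(-20))*0 = -160*0 = 0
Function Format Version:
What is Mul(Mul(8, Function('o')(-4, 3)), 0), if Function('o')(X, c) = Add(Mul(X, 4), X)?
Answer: 0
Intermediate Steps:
Function('o')(X, c) = Mul(5, X) (Function('o')(X, c) = Add(Mul(4, X), X) = Mul(5, X))
Mul(Mul(8, Function('o')(-4, 3)), 0) = Mul(Mul(8, Mul(5, -4)), 0) = Mul(Mul(8, -20), 0) = Mul(-160, 0) = 0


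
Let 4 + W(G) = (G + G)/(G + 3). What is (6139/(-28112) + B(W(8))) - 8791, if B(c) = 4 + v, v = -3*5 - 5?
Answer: -35369789/4016 ≈ -8807.2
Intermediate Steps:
W(G) = -4 + 2*G/(3 + G) (W(G) = -4 + (G + G)/(G + 3) = -4 + (2*G)/(3 + G) = -4 + 2*G/(3 + G))
v = -20 (v = -15 - 5 = -20)
B(c) = -16 (B(c) = 4 - 20 = -16)
(6139/(-28112) + B(W(8))) - 8791 = (6139/(-28112) - 16) - 8791 = (6139*(-1/28112) - 16) - 8791 = (-877/4016 - 16) - 8791 = -65133/4016 - 8791 = -35369789/4016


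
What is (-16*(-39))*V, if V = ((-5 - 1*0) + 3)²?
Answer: 2496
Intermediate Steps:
V = 4 (V = ((-5 + 0) + 3)² = (-5 + 3)² = (-2)² = 4)
(-16*(-39))*V = -16*(-39)*4 = 624*4 = 2496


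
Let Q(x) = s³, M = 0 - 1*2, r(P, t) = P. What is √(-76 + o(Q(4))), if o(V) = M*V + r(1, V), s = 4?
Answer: I*√203 ≈ 14.248*I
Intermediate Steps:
M = -2 (M = 0 - 2 = -2)
Q(x) = 64 (Q(x) = 4³ = 64)
o(V) = 1 - 2*V (o(V) = -2*V + 1 = 1 - 2*V)
√(-76 + o(Q(4))) = √(-76 + (1 - 2*64)) = √(-76 + (1 - 128)) = √(-76 - 127) = √(-203) = I*√203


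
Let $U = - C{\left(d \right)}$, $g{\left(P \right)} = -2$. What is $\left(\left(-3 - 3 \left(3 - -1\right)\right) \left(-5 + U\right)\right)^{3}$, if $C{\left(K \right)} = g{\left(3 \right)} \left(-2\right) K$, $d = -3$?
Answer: $-1157625$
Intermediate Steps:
$C{\left(K \right)} = 4 K$ ($C{\left(K \right)} = \left(-2\right) \left(-2\right) K = 4 K$)
$U = 12$ ($U = - 4 \left(-3\right) = \left(-1\right) \left(-12\right) = 12$)
$\left(\left(-3 - 3 \left(3 - -1\right)\right) \left(-5 + U\right)\right)^{3} = \left(\left(-3 - 3 \left(3 - -1\right)\right) \left(-5 + 12\right)\right)^{3} = \left(\left(-3 - 3 \left(3 + 1\right)\right) 7\right)^{3} = \left(\left(-3 - 12\right) 7\right)^{3} = \left(\left(-15\right) 7\right)^{3} = \left(-105\right)^{3} = -1157625$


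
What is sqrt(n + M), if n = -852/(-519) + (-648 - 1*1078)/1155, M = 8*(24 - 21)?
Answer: sqrt(964103778330)/199815 ≈ 4.9140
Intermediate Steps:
M = 24 (M = 8*3 = 24)
n = 29422/199815 (n = -852*(-1/519) + (-648 - 1078)*(1/1155) = 284/173 - 1726*1/1155 = 284/173 - 1726/1155 = 29422/199815 ≈ 0.14725)
sqrt(n + M) = sqrt(29422/199815 + 24) = sqrt(4824982/199815) = sqrt(964103778330)/199815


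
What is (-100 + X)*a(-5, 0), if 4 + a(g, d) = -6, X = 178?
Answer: -780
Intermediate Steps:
a(g, d) = -10 (a(g, d) = -4 - 6 = -10)
(-100 + X)*a(-5, 0) = (-100 + 178)*(-10) = 78*(-10) = -780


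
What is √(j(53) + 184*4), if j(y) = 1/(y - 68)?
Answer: √165585/15 ≈ 27.128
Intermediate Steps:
j(y) = 1/(-68 + y)
√(j(53) + 184*4) = √(1/(-68 + 53) + 184*4) = √(1/(-15) + 736) = √(-1/15 + 736) = √(11039/15) = √165585/15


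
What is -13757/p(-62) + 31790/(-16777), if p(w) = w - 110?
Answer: 225333309/2885644 ≈ 78.088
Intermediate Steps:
p(w) = -110 + w
-13757/p(-62) + 31790/(-16777) = -13757/(-110 - 62) + 31790/(-16777) = -13757/(-172) + 31790*(-1/16777) = -13757*(-1/172) - 31790/16777 = 13757/172 - 31790/16777 = 225333309/2885644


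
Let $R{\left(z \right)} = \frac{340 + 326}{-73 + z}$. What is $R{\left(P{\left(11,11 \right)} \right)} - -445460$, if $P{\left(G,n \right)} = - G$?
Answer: $\frac{6236329}{14} \approx 4.4545 \cdot 10^{5}$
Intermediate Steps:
$R{\left(z \right)} = \frac{666}{-73 + z}$
$R{\left(P{\left(11,11 \right)} \right)} - -445460 = \frac{666}{-73 - 11} - -445460 = \frac{666}{-73 - 11} + 445460 = \frac{666}{-84} + 445460 = 666 \left(- \frac{1}{84}\right) + 445460 = - \frac{111}{14} + 445460 = \frac{6236329}{14}$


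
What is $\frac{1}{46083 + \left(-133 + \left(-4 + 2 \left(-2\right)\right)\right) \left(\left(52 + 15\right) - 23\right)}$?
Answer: $\frac{1}{39879} \approx 2.5076 \cdot 10^{-5}$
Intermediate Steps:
$\frac{1}{46083 + \left(-133 + \left(-4 + 2 \left(-2\right)\right)\right) \left(\left(52 + 15\right) - 23\right)} = \frac{1}{46083 + \left(-133 - 8\right) \left(67 - 23\right)} = \frac{1}{46083 + \left(-133 - 8\right) 44} = \frac{1}{46083 - 6204} = \frac{1}{39879}$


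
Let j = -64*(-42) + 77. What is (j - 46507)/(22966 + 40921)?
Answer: -43742/63887 ≈ -0.68468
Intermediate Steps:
j = 2765 (j = 2688 + 77 = 2765)
(j - 46507)/(22966 + 40921) = (2765 - 46507)/(22966 + 40921) = -43742/63887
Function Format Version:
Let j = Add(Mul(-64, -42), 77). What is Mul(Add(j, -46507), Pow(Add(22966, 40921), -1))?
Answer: Rational(-43742, 63887) ≈ -0.68468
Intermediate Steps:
j = 2765 (j = Add(2688, 77) = 2765)
Mul(Add(j, -46507), Pow(Add(22966, 40921), -1)) = Mul(Add(2765, -46507), Pow(Add(22966, 40921), -1)) = Mul(-43742, Pow(63887, -1)) = Mul(-43742, Rational(1, 63887)) = Rational(-43742, 63887)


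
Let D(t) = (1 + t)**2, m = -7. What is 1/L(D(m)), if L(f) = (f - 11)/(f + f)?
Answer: 72/25 ≈ 2.8800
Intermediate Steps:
L(f) = (-11 + f)/(2*f) (L(f) = (-11 + f)/((2*f)) = (-11 + f)*(1/(2*f)) = (-11 + f)/(2*f))
1/L(D(m)) = 1/((-11 + (1 - 7)**2)/(2*((1 - 7)**2))) = 1/((-11 + (-6)**2)/(2*((-6)**2))) = 1/((1/2)*(-11 + 36)/36) = 1/((1/2)*(1/36)*25) = 1/(25/72) = 72/25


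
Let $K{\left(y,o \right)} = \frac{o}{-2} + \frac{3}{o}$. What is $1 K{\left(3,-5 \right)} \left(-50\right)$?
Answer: $-95$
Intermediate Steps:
$K{\left(y,o \right)} = \frac{3}{o} - \frac{o}{2}$ ($K{\left(y,o \right)} = o \left(- \frac{1}{2}\right) + \frac{3}{o} = - \frac{o}{2} + \frac{3}{o} = \frac{3}{o} - \frac{o}{2}$)
$1 K{\left(3,-5 \right)} \left(-50\right) = 1 \left(\frac{3}{-5} - - \frac{5}{2}\right) \left(-50\right) = 1 \left(3 \left(- \frac{1}{5}\right) + \frac{5}{2}\right) \left(-50\right) = 1 \left(- \frac{3}{5} + \frac{5}{2}\right) \left(-50\right) = 1 \cdot \frac{19}{10} \left(-50\right) = \frac{19}{10} \left(-50\right) = -95$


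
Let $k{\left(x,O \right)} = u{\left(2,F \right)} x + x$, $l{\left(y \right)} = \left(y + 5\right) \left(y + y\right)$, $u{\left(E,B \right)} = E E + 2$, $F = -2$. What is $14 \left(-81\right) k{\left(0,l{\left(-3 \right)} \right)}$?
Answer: $0$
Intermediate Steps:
$u{\left(E,B \right)} = 2 + E^{2}$ ($u{\left(E,B \right)} = E^{2} + 2 = 2 + E^{2}$)
$l{\left(y \right)} = 2 y \left(5 + y\right)$ ($l{\left(y \right)} = \left(5 + y\right) 2 y = 2 y \left(5 + y\right)$)
$k{\left(x,O \right)} = 7 x$ ($k{\left(x,O \right)} = \left(2 + 2^{2}\right) x + x = \left(2 + 4\right) x + x = 6 x + x = 7 x$)
$14 \left(-81\right) k{\left(0,l{\left(-3 \right)} \right)} = 14 \left(-81\right) 7 \cdot 0 = \left(-1134\right) 0 = 0$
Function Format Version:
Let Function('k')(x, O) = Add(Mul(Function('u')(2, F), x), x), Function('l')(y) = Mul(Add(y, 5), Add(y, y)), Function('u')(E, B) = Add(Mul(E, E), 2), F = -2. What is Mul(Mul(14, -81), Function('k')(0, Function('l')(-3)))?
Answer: 0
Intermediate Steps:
Function('u')(E, B) = Add(2, Pow(E, 2)) (Function('u')(E, B) = Add(Pow(E, 2), 2) = Add(2, Pow(E, 2)))
Function('l')(y) = Mul(2, y, Add(5, y)) (Function('l')(y) = Mul(Add(5, y), Mul(2, y)) = Mul(2, y, Add(5, y)))
Function('k')(x, O) = Mul(7, x) (Function('k')(x, O) = Add(Mul(Add(2, Pow(2, 2)), x), x) = Add(Mul(Add(2, 4), x), x) = Add(Mul(6, x), x) = Mul(7, x))
Mul(Mul(14, -81), Function('k')(0, Function('l')(-3))) = Mul(Mul(14, -81), Mul(7, 0)) = Mul(-1134, 0) = 0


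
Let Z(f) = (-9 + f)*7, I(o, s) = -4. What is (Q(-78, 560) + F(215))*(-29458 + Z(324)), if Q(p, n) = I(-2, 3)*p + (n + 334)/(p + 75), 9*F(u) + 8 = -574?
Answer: 4142456/3 ≈ 1.3808e+6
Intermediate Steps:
F(u) = -194/3 (F(u) = -8/9 + (1/9)*(-574) = -8/9 - 574/9 = -194/3)
Z(f) = -63 + 7*f
Q(p, n) = -4*p + (334 + n)/(75 + p) (Q(p, n) = -4*p + (n + 334)/(p + 75) = -4*p + (334 + n)/(75 + p))
(Q(-78, 560) + F(215))*(-29458 + Z(324)) = ((334 + 560 - 300*(-78) - 4*(-78)**2)/(75 - 78) - 194/3)*(-29458 + (-63 + 7*324)) = ((334 + 560 + 23400 - 4*6084)/(-3) - 194/3)*(-29458 + (-63 + 2268)) = (-(334 + 560 + 23400 - 24336)/3 - 194/3)*(-29458 + 2205) = (-1/3*(-42) - 194/3)*(-27253) = (14 - 194/3)*(-27253) = -152/3*(-27253) = 4142456/3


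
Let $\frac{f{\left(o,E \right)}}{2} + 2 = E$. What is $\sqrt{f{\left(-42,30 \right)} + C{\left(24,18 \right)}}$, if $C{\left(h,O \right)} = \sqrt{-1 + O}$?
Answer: $\sqrt{56 + \sqrt{17}} \approx 7.7539$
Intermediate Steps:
$f{\left(o,E \right)} = -4 + 2 E$
$\sqrt{f{\left(-42,30 \right)} + C{\left(24,18 \right)}} = \sqrt{\left(-4 + 2 \cdot 30\right) + \sqrt{-1 + 18}} = \sqrt{\left(-4 + 60\right) + \sqrt{17}} = \sqrt{56 + \sqrt{17}}$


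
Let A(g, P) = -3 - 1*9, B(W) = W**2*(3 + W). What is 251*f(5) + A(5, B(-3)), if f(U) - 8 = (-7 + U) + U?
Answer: 2749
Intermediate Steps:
A(g, P) = -12 (A(g, P) = -3 - 9 = -12)
f(U) = 1 + 2*U (f(U) = 8 + ((-7 + U) + U) = 8 + (-7 + 2*U) = 1 + 2*U)
251*f(5) + A(5, B(-3)) = 251*(1 + 2*5) - 12 = 251*(1 + 10) - 12 = 251*11 - 12 = 2761 - 12 = 2749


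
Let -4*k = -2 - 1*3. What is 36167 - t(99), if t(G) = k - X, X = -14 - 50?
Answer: 144407/4 ≈ 36102.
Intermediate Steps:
X = -64
k = 5/4 (k = -(-2 - 1*3)/4 = -(-2 - 3)/4 = -¼*(-5) = 5/4 ≈ 1.2500)
t(G) = 261/4 (t(G) = 5/4 - 1*(-64) = 5/4 + 64 = 261/4)
36167 - t(99) = 36167 - 1*261/4 = 36167 - 261/4 = 144407/4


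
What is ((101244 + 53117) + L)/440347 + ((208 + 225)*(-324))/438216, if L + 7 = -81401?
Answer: -2483999123/16080591746 ≈ -0.15447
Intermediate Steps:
L = -81408 (L = -7 - 81401 = -81408)
((101244 + 53117) + L)/440347 + ((208 + 225)*(-324))/438216 = ((101244 + 53117) - 81408)/440347 + ((208 + 225)*(-324))/438216 = (154361 - 81408)*(1/440347) + (433*(-324))*(1/438216) = 72953*(1/440347) - 140292*1/438216 = 72953/440347 - 11691/36518 = -2483999123/16080591746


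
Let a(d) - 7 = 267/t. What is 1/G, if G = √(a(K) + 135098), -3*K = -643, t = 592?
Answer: 4*√2959349799/79982427 ≈ 0.0027206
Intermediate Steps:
K = 643/3 (K = -⅓*(-643) = 643/3 ≈ 214.33)
a(d) = 4411/592 (a(d) = 7 + 267/592 = 4411/592)
G = √2959349799/148 (G = √(4411/592 + 135098) = √(79982427/592) = √2959349799/148 ≈ 367.57)
1/G = 1/(√2959349799/148) = 4*√2959349799/79982427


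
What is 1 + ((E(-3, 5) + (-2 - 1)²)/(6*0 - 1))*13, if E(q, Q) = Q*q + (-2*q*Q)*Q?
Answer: -1871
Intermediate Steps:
E(q, Q) = Q*q - 2*q*Q² (E(q, Q) = Q*q + (-2*Q*q)*Q = Q*q - 2*q*Q²)
1 + ((E(-3, 5) + (-2 - 1)²)/(6*0 - 1))*13 = 1 + ((5*(-3)*(1 - 2*5) + (-2 - 1)²)/(6*0 - 1))*13 = 1 + ((5*(-3)*(1 - 10) + (-3)²)/(0 - 1))*13 = 1 + ((5*(-3)*(-9) + 9)/(-1))*13 = 1 + ((135 + 9)*(-1))*13 = 1 + (144*(-1))*13 = 1 - 144*13 = 1 - 1872 = -1871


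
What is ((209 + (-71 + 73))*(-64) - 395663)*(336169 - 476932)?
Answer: 57595574421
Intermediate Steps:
((209 + (-71 + 73))*(-64) - 395663)*(336169 - 476932) = ((209 + 2)*(-64) - 395663)*(-140763) = (211*(-64) - 395663)*(-140763) = (-13504 - 395663)*(-140763) = -409167*(-140763) = 57595574421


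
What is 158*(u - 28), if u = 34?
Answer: 948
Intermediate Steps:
158*(u - 28) = 158*(34 - 28) = 158*6 = 948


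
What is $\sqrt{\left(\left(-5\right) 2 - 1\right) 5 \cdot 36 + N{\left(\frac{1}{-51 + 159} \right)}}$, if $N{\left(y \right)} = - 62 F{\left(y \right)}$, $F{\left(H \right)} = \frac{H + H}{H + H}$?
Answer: $i \sqrt{2042} \approx 45.188 i$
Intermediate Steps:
$F{\left(H \right)} = 1$ ($F{\left(H \right)} = \frac{2 H}{2 H} = 2 H \frac{1}{2 H} = 1$)
$N{\left(y \right)} = -62$ ($N{\left(y \right)} = \left(-62\right) 1 = -62$)
$\sqrt{\left(\left(-5\right) 2 - 1\right) 5 \cdot 36 + N{\left(\frac{1}{-51 + 159} \right)}} = \sqrt{\left(\left(-5\right) 2 - 1\right) 5 \cdot 36 - 62} = \sqrt{\left(-10 - 1\right) 5 \cdot 36 - 62} = \sqrt{\left(-11\right) 5 \cdot 36 - 62} = \sqrt{\left(-55\right) 36 - 62} = \sqrt{-1980 - 62} = \sqrt{-2042} = i \sqrt{2042}$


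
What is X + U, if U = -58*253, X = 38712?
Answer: 24038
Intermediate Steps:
U = -14674
X + U = 38712 - 14674 = 24038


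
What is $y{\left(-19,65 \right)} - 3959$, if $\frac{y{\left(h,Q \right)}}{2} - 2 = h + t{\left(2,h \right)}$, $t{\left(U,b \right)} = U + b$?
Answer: $-4027$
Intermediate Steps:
$y{\left(h,Q \right)} = 8 + 4 h$ ($y{\left(h,Q \right)} = 4 + 2 \left(h + \left(2 + h\right)\right) = 4 + 2 \left(2 + 2 h\right) = 4 + \left(4 + 4 h\right) = 8 + 4 h$)
$y{\left(-19,65 \right)} - 3959 = \left(8 + 4 \left(-19\right)\right) - 3959 = \left(8 - 76\right) - 3959 = -68 - 3959 = -4027$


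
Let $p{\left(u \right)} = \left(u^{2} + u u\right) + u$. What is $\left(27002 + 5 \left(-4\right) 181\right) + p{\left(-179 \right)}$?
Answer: $87285$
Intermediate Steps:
$p{\left(u \right)} = u + 2 u^{2}$ ($p{\left(u \right)} = \left(u^{2} + u^{2}\right) + u = 2 u^{2} + u = u + 2 u^{2}$)
$\left(27002 + 5 \left(-4\right) 181\right) + p{\left(-179 \right)} = \left(27002 + 5 \left(-4\right) 181\right) - 179 \left(1 + 2 \left(-179\right)\right) = \left(27002 - 3620\right) - 179 \left(1 - 358\right) = \left(27002 - 3620\right) - -63903 = 23382 + 63903 = 87285$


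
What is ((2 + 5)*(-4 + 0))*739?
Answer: -20692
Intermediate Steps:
((2 + 5)*(-4 + 0))*739 = (7*(-4))*739 = -28*739 = -20692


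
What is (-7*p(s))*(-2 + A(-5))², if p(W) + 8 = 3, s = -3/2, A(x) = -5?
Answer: 1715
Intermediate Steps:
s = -3/2 (s = -3*½ = -3/2 ≈ -1.5000)
p(W) = -5 (p(W) = -8 + 3 = -5)
(-7*p(s))*(-2 + A(-5))² = (-7*(-5))*(-2 - 5)² = 35*(-7)² = 35*49 = 1715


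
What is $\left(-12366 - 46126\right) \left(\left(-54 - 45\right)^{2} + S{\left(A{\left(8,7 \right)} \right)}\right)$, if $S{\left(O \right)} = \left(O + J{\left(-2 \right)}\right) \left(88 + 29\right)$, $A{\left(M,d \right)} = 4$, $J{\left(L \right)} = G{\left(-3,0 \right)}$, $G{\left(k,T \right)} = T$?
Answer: $-600654348$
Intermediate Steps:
$J{\left(L \right)} = 0$
$S{\left(O \right)} = 117 O$ ($S{\left(O \right)} = \left(O + 0\right) \left(88 + 29\right) = O 117 = 117 O$)
$\left(-12366 - 46126\right) \left(\left(-54 - 45\right)^{2} + S{\left(A{\left(8,7 \right)} \right)}\right) = \left(-12366 - 46126\right) \left(\left(-54 - 45\right)^{2} + 117 \cdot 4\right) = - 58492 \left(\left(-99\right)^{2} + 468\right) = - 58492 \left(9801 + 468\right) = \left(-58492\right) 10269 = -600654348$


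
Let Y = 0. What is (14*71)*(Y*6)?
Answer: 0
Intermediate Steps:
(14*71)*(Y*6) = (14*71)*(0*6) = 994*0 = 0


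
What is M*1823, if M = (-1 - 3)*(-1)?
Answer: 7292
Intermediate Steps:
M = 4 (M = -4*(-1) = 4)
M*1823 = 4*1823 = 7292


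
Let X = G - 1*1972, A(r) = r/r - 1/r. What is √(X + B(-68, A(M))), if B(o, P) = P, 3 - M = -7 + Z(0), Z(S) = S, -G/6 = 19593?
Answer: I*√11952910/10 ≈ 345.73*I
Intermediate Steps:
G = -117558 (G = -6*19593 = -117558)
M = 10 (M = 3 - (-7 + 0) = 3 - 1*(-7) = 3 + 7 = 10)
A(r) = 1 - 1/r
X = -119530 (X = -117558 - 1*1972 = -117558 - 1972 = -119530)
√(X + B(-68, A(M))) = √(-119530 + (-1 + 10)/10) = √(-119530 + (⅒)*9) = √(-119530 + 9/10) = √(-1195291/10) = I*√11952910/10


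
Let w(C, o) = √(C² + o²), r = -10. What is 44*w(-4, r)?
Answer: 88*√29 ≈ 473.89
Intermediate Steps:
44*w(-4, r) = 44*√((-4)² + (-10)²) = 44*√(16 + 100) = 44*√116 = 44*(2*√29) = 88*√29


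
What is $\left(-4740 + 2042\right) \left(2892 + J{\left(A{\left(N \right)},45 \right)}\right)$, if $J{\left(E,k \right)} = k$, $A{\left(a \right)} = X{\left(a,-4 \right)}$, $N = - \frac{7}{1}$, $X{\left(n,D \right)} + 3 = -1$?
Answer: $-7924026$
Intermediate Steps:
$X{\left(n,D \right)} = -4$ ($X{\left(n,D \right)} = -3 - 1 = -4$)
$N = -7$ ($N = \left(-7\right) 1 = -7$)
$A{\left(a \right)} = -4$
$\left(-4740 + 2042\right) \left(2892 + J{\left(A{\left(N \right)},45 \right)}\right) = \left(-4740 + 2042\right) \left(2892 + 45\right) = \left(-2698\right) 2937 = -7924026$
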